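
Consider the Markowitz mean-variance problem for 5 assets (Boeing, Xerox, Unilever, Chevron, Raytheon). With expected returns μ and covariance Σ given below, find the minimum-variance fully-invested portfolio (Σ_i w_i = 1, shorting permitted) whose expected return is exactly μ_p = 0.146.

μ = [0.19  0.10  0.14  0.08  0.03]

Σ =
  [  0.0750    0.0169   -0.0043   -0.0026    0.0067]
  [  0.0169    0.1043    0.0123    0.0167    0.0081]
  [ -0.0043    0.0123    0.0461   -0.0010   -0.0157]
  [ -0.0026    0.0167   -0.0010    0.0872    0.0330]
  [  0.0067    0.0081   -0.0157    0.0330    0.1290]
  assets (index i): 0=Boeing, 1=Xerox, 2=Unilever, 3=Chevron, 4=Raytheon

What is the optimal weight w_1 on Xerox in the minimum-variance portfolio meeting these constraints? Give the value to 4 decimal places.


g=Σ⁻¹μ = [2.7530  -0.0637  3.4222  0.9499  0.2671]
h=Σ⁻¹𝟙 = [13.8607  2.3669  25.1645  8.8049  7.6937]
a=μᵀg=1.079807  b=𝟙ᵀg=7.328451  c=𝟙ᵀh=57.890636  D=ac−b²=8.804549
λ₁=(c·0.146−b)/D = (57.890636·0.146−7.328451)/8.804549 = 0.127614
λ₂=(a−b·0.146)/D = (1.079807−7.328451·0.146)/8.804549 = 0.001119
w* = 0.127614·g + 0.001119·h:
  w_0 = 0.127614·2.7530 + 0.001119·13.8607 = 0.3668  (Boeing)
  w_1 = 0.127614·-0.0637 + 0.001119·2.3669 = -0.0055  (Xerox)
  w_2 = 0.127614·3.4222 + 0.001119·25.1645 = 0.4649  (Unilever)
  w_3 = 0.127614·0.9499 + 0.001119·8.8049 = 0.1311  (Chevron)
  w_4 = 0.127614·0.2671 + 0.001119·7.6937 = 0.0427  (Raytheon)
Σw_i=1.0000  μᵀw=0.1460
σ²=wᵀΣw=λ₁·μ_p+λ₂ = 0.127614·0.146 + 0.001119 = 0.019751 ≈ 0.0198

-0.0055


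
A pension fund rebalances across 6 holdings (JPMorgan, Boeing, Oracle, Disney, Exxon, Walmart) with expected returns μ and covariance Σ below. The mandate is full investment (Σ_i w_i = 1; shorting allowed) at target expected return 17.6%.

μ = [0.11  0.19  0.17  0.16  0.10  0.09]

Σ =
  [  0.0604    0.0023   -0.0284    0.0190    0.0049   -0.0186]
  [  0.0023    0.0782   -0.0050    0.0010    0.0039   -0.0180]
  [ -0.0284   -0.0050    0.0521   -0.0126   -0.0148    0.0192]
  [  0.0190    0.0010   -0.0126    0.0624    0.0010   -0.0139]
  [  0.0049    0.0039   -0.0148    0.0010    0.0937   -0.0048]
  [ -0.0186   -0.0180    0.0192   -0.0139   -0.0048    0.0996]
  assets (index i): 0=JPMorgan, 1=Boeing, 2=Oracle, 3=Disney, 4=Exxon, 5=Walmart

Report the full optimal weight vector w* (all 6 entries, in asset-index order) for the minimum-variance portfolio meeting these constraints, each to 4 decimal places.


g=Σ⁻¹μ = [4.1575  2.9282  6.4773  2.8523  1.7946  1.4451]
h=Σ⁻¹𝟙 = [33.6446  16.8135  42.3781  17.0091  15.4584  14.3113]
a=μᵀg=2.880718  b=𝟙ᵀg=19.655056  c=𝟙ᵀh=139.614955  D=ac−b²=15.870077
λ₁=(c·0.176−b)/D = (139.614955·0.176−19.655056)/15.870077 = 0.309839
λ₂=(a−b·0.176)/D = (2.880718−19.655056·0.176)/15.870077 = -0.036457
w* = 0.309839·g + -0.036457·h:
  w_0 = 0.309839·4.1575 + -0.036457·33.6446 = 0.0616  (JPMorgan)
  w_1 = 0.309839·2.9282 + -0.036457·16.8135 = 0.2943  (Boeing)
  w_2 = 0.309839·6.4773 + -0.036457·42.3781 = 0.4620  (Oracle)
  w_3 = 0.309839·2.8523 + -0.036457·17.0091 = 0.2637  (Disney)
  w_4 = 0.309839·1.7946 + -0.036457·15.4584 = -0.0075  (Exxon)
  w_5 = 0.309839·1.4451 + -0.036457·14.3113 = -0.0740  (Walmart)
Σw_i=1.0000  μᵀw=0.1760
σ²=wᵀΣw=λ₁·μ_p+λ₂ = 0.309839·0.176 + -0.036457 = 0.018075 ≈ 0.0181

0.0616  0.2943  0.4620  0.2637  -0.0075  -0.0740


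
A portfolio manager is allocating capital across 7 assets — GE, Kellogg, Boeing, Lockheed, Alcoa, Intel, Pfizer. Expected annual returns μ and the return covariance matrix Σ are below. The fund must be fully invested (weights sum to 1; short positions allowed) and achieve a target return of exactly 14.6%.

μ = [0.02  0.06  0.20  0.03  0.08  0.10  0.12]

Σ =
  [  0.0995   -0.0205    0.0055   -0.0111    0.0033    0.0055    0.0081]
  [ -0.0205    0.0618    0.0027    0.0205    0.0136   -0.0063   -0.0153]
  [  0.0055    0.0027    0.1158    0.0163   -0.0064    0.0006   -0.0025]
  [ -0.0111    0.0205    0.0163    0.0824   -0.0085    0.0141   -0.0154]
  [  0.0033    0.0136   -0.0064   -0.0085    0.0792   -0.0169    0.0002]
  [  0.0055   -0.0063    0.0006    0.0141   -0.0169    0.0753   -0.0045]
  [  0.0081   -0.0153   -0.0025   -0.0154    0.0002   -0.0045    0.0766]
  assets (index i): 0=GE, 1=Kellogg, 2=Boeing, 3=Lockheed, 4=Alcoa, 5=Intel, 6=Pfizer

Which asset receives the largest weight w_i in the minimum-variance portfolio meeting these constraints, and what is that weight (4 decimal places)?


Boeing (0.3428)

u=Σ⁻¹μ = [0.0566  1.3465  1.8173  -0.1390  1.2998  1.8573  1.9666]
v=Σ⁻¹𝟙 = [11.9141  20.0000  7.3581  9.4354  13.7707  16.4755  18.8588]
a=μᵀu=0.966924  b=𝟙ᵀu=8.205230  c=𝟙ᵀv=97.812622  D=ac−b²=27.251573
λ₁=(c·0.146−b)/D = (97.812622·0.146−8.205230)/27.251573 = 0.222938
λ₂=(a−b·0.146)/D = (0.966924−8.205230·0.146)/27.251573 = -0.008478
w* = 0.222938·u + -0.008478·v:
  w_0 = 0.222938·0.0566 + -0.008478·11.9141 = -0.0884  (GE)
  w_1 = 0.222938·1.3465 + -0.008478·20.0000 = 0.1306  (Kellogg)
  w_2 = 0.222938·1.8173 + -0.008478·7.3581 = 0.3428  (Boeing)
  w_3 = 0.222938·-0.1390 + -0.008478·9.4354 = -0.1110  (Lockheed)
  w_4 = 0.222938·1.2998 + -0.008478·13.7707 = 0.1730  (Alcoa)
  w_5 = 0.222938·1.8573 + -0.008478·16.4755 = 0.2744  (Intel)
  w_6 = 0.222938·1.9666 + -0.008478·18.8588 = 0.2786  (Pfizer)
Σw_i=1.0000  μᵀw=0.1460
σ²=wᵀΣw=λ₁·μ_p+λ₂ = 0.222938·0.146 + -0.008478 = 0.024071 ≈ 0.0241


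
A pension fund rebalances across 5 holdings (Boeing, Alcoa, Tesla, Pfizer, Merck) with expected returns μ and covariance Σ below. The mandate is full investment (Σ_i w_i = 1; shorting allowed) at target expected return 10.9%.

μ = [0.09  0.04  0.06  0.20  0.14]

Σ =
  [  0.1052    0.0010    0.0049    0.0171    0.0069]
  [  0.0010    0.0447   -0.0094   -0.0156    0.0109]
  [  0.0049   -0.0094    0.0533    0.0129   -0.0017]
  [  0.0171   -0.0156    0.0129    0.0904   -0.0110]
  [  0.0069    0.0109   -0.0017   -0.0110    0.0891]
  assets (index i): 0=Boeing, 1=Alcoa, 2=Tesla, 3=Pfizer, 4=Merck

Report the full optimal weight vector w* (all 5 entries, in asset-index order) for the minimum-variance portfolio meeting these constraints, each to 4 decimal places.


0.0559  0.2953  0.1887  0.2737  0.1865

g=Σ⁻¹μ = [0.2842  1.5244  0.8146  2.5109  1.6883]
h=Σ⁻¹𝟙 = [5.5216  28.8965  20.4478  13.2157  9.2824]
a=μᵀg=0.873967  b=𝟙ᵀg=6.822344  c=𝟙ᵀh=77.364014  D=ac−b²=21.069219
λ₁=(c·0.109−b)/D = (77.364014·0.109−6.822344)/21.069219 = 0.076431
λ₂=(a−b·0.109)/D = (0.873967−6.822344·0.109)/21.069219 = 0.006186
w* = 0.076431·g + 0.006186·h:
  w_0 = 0.076431·0.2842 + 0.006186·5.5216 = 0.0559  (Boeing)
  w_1 = 0.076431·1.5244 + 0.006186·28.8965 = 0.2953  (Alcoa)
  w_2 = 0.076431·0.8146 + 0.006186·20.4478 = 0.1887  (Tesla)
  w_3 = 0.076431·2.5109 + 0.006186·13.2157 = 0.2737  (Pfizer)
  w_4 = 0.076431·1.6883 + 0.006186·9.2824 = 0.1865  (Merck)
Σw_i=1.0000  μᵀw=0.1090
σ²=wᵀΣw=λ₁·μ_p+λ₂ = 0.076431·0.109 + 0.006186 = 0.014517 ≈ 0.0145


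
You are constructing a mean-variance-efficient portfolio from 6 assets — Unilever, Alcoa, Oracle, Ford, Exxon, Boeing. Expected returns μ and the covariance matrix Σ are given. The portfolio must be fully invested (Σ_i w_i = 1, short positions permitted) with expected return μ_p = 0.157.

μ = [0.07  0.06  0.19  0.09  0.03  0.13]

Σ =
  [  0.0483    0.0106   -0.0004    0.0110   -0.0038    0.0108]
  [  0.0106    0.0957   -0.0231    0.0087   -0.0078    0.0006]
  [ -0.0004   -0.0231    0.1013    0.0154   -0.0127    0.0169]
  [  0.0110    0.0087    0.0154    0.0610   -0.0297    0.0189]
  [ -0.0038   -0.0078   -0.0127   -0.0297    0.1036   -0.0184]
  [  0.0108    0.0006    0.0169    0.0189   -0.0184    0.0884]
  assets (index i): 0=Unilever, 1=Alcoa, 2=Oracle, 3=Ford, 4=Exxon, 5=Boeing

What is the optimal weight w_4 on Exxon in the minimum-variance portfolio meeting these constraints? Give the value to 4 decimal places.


g=Σ⁻¹μ = [0.9017  0.9943  1.9354  0.8884  1.0700  1.0164]
h=Σ⁻¹𝟙 = [14.3521  11.5565  11.1548  15.8642  18.3452  7.7745]
a=μᵀg=0.734702  b=𝟙ᵀg=6.806263  c=𝟙ᵀh=79.047212  D=ac−b²=11.750941
λ₁=(c·0.157−b)/D = (79.047212·0.157−6.806263)/11.750941 = 0.476911
λ₂=(a−b·0.157)/D = (0.734702−6.806263·0.157)/11.750941 = -0.028413
w* = 0.476911·g + -0.028413·h:
  w_0 = 0.476911·0.9017 + -0.028413·14.3521 = 0.0222  (Unilever)
  w_1 = 0.476911·0.9943 + -0.028413·11.5565 = 0.1459  (Alcoa)
  w_2 = 0.476911·1.9354 + -0.028413·11.1548 = 0.6061  (Oracle)
  w_3 = 0.476911·0.8884 + -0.028413·15.8642 = -0.0271  (Ford)
  w_4 = 0.476911·1.0700 + -0.028413·18.3452 = -0.0110  (Exxon)
  w_5 = 0.476911·1.0164 + -0.028413·7.7745 = 0.2639  (Boeing)
Σw_i=1.0000  μᵀw=0.1570
σ²=wᵀΣw=λ₁·μ_p+λ₂ = 0.476911·0.157 + -0.028413 = 0.046462 ≈ 0.0465

-0.0110


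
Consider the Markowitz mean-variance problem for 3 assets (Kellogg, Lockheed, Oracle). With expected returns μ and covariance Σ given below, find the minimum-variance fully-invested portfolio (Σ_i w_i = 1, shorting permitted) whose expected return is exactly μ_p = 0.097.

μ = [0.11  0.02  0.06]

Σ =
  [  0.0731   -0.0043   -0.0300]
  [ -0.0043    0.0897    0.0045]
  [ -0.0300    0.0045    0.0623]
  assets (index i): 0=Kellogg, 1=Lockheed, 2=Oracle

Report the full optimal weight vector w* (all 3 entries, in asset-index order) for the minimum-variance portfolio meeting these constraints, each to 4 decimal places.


0.6487  -0.1141  0.4654

u=Σ⁻¹μ = [2.3764  0.2320  2.0907]
v=Σ⁻¹𝟙 = [25.6589  10.9930  27.6131]
a=μᵀu=0.391489  b=𝟙ᵀu=4.699124  c=𝟙ᵀv=64.265021  D=ac−b²=3.077312
λ₁=(c·0.097−b)/D = (64.265021·0.097−4.699124)/3.077312 = 0.498676
λ₂=(a−b·0.097)/D = (0.391489−4.699124·0.097)/3.077312 = -0.020903
w* = 0.498676·u + -0.020903·v:
  w_0 = 0.498676·2.3764 + -0.020903·25.6589 = 0.6487  (Kellogg)
  w_1 = 0.498676·0.2320 + -0.020903·10.9930 = -0.1141  (Lockheed)
  w_2 = 0.498676·2.0907 + -0.020903·27.6131 = 0.4654  (Oracle)
Σw_i=1.0000  μᵀw=0.0970
σ²=wᵀΣw=λ₁·μ_p+λ₂ = 0.498676·0.097 + -0.020903 = 0.027468 ≈ 0.0275


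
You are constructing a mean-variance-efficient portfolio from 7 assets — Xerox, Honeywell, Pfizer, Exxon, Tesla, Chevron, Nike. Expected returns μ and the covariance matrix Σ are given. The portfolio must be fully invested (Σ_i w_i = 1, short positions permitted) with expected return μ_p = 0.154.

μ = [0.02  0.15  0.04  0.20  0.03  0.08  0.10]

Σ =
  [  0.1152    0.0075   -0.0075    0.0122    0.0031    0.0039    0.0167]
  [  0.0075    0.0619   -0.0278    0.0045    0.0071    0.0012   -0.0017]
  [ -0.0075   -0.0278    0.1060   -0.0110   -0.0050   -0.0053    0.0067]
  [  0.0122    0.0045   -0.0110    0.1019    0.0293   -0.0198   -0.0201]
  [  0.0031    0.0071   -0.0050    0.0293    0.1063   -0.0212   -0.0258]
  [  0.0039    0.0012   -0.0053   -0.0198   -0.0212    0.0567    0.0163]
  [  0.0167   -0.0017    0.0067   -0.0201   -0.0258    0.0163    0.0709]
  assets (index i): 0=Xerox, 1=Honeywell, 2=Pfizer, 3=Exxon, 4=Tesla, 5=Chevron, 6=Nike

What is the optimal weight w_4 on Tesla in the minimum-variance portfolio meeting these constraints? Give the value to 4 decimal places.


-0.0437

p=Σ⁻¹μ = [-0.5662  2.8906  1.3749  2.7395  0.2807  2.0343  1.8943]
q=Σ⁻¹𝟙 = [3.5255  20.9868  17.5239  14.2523  13.3649  24.1115  15.4818]
a=μᵀp=1.385746  b=𝟙ᵀp=10.647999  c=𝟙ᵀq=109.246724  D=ac−b²=38.008324
λ₁=(c·0.154−b)/D = (109.246724·0.154−10.647999)/38.008324 = 0.162491
λ₂=(a−b·0.154)/D = (1.385746−10.647999·0.154)/38.008324 = -0.006684
w* = 0.162491·p + -0.006684·q:
  w_0 = 0.162491·-0.5662 + -0.006684·3.5255 = -0.1156  (Xerox)
  w_1 = 0.162491·2.8906 + -0.006684·20.9868 = 0.3294  (Honeywell)
  w_2 = 0.162491·1.3749 + -0.006684·17.5239 = 0.1063  (Pfizer)
  w_3 = 0.162491·2.7395 + -0.006684·14.2523 = 0.3499  (Exxon)
  w_4 = 0.162491·0.2807 + -0.006684·13.3649 = -0.0437  (Tesla)
  w_5 = 0.162491·2.0343 + -0.006684·24.1115 = 0.1694  (Chevron)
  w_6 = 0.162491·1.8943 + -0.006684·15.4818 = 0.2043  (Nike)
Σw_i=1.0000  μᵀw=0.1540
σ²=wᵀΣw=λ₁·μ_p+λ₂ = 0.162491·0.154 + -0.006684 = 0.018340 ≈ 0.0183


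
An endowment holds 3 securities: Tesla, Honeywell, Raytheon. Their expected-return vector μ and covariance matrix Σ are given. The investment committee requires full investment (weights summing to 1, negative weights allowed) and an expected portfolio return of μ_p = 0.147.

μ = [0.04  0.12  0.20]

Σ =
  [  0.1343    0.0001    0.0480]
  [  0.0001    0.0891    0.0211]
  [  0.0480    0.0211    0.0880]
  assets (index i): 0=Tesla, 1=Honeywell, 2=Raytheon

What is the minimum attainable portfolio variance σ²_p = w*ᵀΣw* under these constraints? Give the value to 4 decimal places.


u=Σ⁻¹μ = [-0.5565  0.7817  2.3889]
v=Σ⁻¹𝟙 = [5.2337  9.7564  6.1696]
a=μᵀu=0.549316  b=𝟙ᵀu=2.614034  c=𝟙ᵀv=21.159700  D=ac−b²=4.790197
λ₁=(c·0.147−b)/D = (21.159700·0.147−2.614034)/4.790197 = 0.103637
λ₂=(a−b·0.147)/D = (0.549316−2.614034·0.147)/4.790197 = 0.034456
w* = 0.103637·u + 0.034456·v:
  w_0 = 0.103637·-0.5565 + 0.034456·5.2337 = 0.1227  (Tesla)
  w_1 = 0.103637·0.7817 + 0.034456·9.7564 = 0.4172  (Honeywell)
  w_2 = 0.103637·2.3889 + 0.034456·6.1696 = 0.4602  (Raytheon)
Σw_i=1.0000  μᵀw=0.1470
σ²=wᵀΣw=λ₁·μ_p+λ₂ = 0.103637·0.147 + 0.034456 = 0.049691 ≈ 0.0497

0.0497


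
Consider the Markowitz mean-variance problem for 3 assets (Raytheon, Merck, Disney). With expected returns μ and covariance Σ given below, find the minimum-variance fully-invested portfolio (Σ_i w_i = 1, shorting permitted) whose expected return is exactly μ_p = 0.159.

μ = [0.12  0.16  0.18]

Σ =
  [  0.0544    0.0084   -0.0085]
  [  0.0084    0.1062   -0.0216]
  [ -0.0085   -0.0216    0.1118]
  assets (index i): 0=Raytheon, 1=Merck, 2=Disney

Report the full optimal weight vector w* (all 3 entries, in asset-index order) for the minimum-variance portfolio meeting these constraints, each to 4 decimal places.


0.2359  0.3422  0.4218

p=Σ⁻¹μ = [2.2659  1.7590  2.1221]
q=Σ⁻¹𝟙 = [18.7032  10.4562  12.3867]
a=μᵀp=0.935324  b=𝟙ᵀp=6.146975  c=𝟙ᵀq=41.546064  D=ac−b²=1.073742
λ₁=(c·0.159−b)/D = (41.546064·0.159−6.146975)/1.073742 = 0.427336
λ₂=(a−b·0.159)/D = (0.935324−6.146975·0.159)/1.073742 = -0.039157
w* = 0.427336·p + -0.039157·q:
  w_0 = 0.427336·2.2659 + -0.039157·18.7032 = 0.2359  (Raytheon)
  w_1 = 0.427336·1.7590 + -0.039157·10.4562 = 0.3422  (Merck)
  w_2 = 0.427336·2.1221 + -0.039157·12.3867 = 0.4218  (Disney)
Σw_i=1.0000  μᵀw=0.1590
σ²=wᵀΣw=λ₁·μ_p+λ₂ = 0.427336·0.159 + -0.039157 = 0.028789 ≈ 0.0288


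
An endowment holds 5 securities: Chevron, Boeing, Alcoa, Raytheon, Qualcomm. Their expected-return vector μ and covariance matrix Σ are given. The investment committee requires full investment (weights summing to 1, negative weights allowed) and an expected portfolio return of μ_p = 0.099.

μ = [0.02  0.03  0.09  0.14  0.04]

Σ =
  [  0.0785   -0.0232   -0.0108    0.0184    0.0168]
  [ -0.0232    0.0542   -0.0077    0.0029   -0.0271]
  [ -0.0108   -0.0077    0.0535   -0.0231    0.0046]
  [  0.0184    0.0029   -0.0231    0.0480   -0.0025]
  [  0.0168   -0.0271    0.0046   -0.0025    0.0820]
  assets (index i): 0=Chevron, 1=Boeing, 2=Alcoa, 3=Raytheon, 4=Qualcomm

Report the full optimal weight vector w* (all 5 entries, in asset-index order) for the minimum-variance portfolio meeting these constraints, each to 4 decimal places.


0.0004  0.1325  0.3522  0.4272  0.0877

u=Σ⁻¹μ = [-0.1737  1.1888  3.8140  4.7911  0.8484]
v=Σ⁻¹𝟙 = [18.4431  40.6368  40.1923  31.7217  20.5589]
a=μᵀu=1.080146  b=𝟙ᵀu=10.468664  c=𝟙ᵀv=151.552790  D=ac−b²=54.106157
λ₁=(c·0.099−b)/D = (151.552790·0.099−10.468664)/54.106157 = 0.083818
λ₂=(a−b·0.099)/D = (1.080146−10.468664·0.099)/54.106157 = 0.000809
w* = 0.083818·u + 0.000809·v:
  w_0 = 0.083818·-0.1737 + 0.000809·18.4431 = 0.0004  (Chevron)
  w_1 = 0.083818·1.1888 + 0.000809·40.6368 = 0.1325  (Boeing)
  w_2 = 0.083818·3.8140 + 0.000809·40.1923 = 0.3522  (Alcoa)
  w_3 = 0.083818·4.7911 + 0.000809·31.7217 = 0.4272  (Raytheon)
  w_4 = 0.083818·0.8484 + 0.000809·20.5589 = 0.0877  (Qualcomm)
Σw_i=1.0000  μᵀw=0.0990
σ²=wᵀΣw=λ₁·μ_p+λ₂ = 0.083818·0.099 + 0.000809 = 0.009107 ≈ 0.0091


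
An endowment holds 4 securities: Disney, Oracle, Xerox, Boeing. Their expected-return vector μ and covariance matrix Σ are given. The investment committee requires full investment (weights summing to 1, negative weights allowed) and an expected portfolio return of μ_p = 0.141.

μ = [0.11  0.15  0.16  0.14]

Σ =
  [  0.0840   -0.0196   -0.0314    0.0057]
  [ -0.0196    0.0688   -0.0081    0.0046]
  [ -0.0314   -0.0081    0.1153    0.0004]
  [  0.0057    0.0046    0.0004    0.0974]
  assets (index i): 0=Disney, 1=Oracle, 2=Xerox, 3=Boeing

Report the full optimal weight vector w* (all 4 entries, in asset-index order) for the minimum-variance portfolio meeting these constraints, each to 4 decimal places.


0.2620  0.3505  0.2677  0.1197

u=Σ⁻¹μ = [2.8772  3.2075  2.3927  1.1077]
v=Σ⁻¹𝟙 = [22.7433  22.4245  16.4150  7.8095]
a=μᵀu=1.335539  b=𝟙ᵀu=9.585181  c=𝟙ᵀv=69.392388  D=ac−b²=0.800554
λ₁=(c·0.141−b)/D = (69.392388·0.141−9.585181)/0.800554 = 0.248760
λ₂=(a−b·0.141)/D = (1.335539−9.585181·0.141)/0.800554 = -0.019950
w* = 0.248760·u + -0.019950·v:
  w_0 = 0.248760·2.8772 + -0.019950·22.7433 = 0.2620  (Disney)
  w_1 = 0.248760·3.2075 + -0.019950·22.4245 = 0.3505  (Oracle)
  w_2 = 0.248760·2.3927 + -0.019950·16.4150 = 0.2677  (Xerox)
  w_3 = 0.248760·1.1077 + -0.019950·7.8095 = 0.1197  (Boeing)
Σw_i=1.0000  μᵀw=0.1410
σ²=wᵀΣw=λ₁·μ_p+λ₂ = 0.248760·0.141 + -0.019950 = 0.015125 ≈ 0.0151


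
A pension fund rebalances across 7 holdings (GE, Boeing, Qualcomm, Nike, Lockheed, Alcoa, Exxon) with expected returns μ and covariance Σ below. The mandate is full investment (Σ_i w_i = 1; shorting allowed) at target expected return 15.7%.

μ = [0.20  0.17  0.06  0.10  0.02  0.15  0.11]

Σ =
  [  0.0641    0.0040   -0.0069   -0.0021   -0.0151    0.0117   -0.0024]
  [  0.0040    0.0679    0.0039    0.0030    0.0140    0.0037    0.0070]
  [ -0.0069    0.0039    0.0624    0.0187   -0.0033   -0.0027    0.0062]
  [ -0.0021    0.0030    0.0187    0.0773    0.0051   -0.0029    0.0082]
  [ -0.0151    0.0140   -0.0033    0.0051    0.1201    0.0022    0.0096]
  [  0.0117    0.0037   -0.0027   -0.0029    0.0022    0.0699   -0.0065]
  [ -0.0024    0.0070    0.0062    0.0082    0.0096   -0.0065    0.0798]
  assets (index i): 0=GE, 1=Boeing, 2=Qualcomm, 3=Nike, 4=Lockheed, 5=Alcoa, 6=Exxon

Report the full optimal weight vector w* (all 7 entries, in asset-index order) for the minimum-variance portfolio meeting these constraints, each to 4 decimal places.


0.3168  0.2288  0.0521  0.1043  -0.0119  0.1834  0.1266

p=Σ⁻¹μ = [2.8787  1.9892  0.8081  1.0228  0.1437  1.7439  1.2474]
q=Σ⁻¹𝟙 = [16.9714  9.0317  14.8238  8.2902  8.4119  12.5932  10.2597]
a=μᵀp=1.466358  b=𝟙ᵀp=9.833903  c=𝟙ᵀq=80.381849  D=ac−b²=21.162877
λ₁=(c·0.157−b)/D = (80.381849·0.157−9.833903)/21.162877 = 0.131648
λ₂=(a−b·0.157)/D = (1.466358−9.833903·0.157)/21.162877 = -0.003665
w* = 0.131648·p + -0.003665·q:
  w_0 = 0.131648·2.8787 + -0.003665·16.9714 = 0.3168  (GE)
  w_1 = 0.131648·1.9892 + -0.003665·9.0317 = 0.2288  (Boeing)
  w_2 = 0.131648·0.8081 + -0.003665·14.8238 = 0.0521  (Qualcomm)
  w_3 = 0.131648·1.0228 + -0.003665·8.2902 = 0.1043  (Nike)
  w_4 = 0.131648·0.1437 + -0.003665·8.4119 = -0.0119  (Lockheed)
  w_5 = 0.131648·1.7439 + -0.003665·12.5932 = 0.1834  (Alcoa)
  w_6 = 0.131648·1.2474 + -0.003665·10.2597 = 0.1266  (Exxon)
Σw_i=1.0000  μᵀw=0.1570
σ²=wᵀΣw=λ₁·μ_p+λ₂ = 0.131648·0.157 + -0.003665 = 0.017004 ≈ 0.0170


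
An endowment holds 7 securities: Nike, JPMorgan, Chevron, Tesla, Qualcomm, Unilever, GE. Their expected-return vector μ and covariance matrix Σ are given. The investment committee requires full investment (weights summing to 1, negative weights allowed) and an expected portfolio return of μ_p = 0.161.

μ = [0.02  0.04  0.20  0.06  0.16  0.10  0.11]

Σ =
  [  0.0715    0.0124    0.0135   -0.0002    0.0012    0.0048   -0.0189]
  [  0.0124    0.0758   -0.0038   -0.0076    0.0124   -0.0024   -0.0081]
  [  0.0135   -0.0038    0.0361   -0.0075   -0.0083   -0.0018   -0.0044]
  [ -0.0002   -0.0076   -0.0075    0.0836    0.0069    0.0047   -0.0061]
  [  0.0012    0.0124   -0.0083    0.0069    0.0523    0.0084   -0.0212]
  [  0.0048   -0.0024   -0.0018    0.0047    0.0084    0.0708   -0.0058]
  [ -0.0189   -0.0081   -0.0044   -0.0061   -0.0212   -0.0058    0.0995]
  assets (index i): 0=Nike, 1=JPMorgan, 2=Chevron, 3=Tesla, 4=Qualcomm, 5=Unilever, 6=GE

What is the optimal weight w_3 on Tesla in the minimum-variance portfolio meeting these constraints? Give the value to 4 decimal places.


0.0681

g=Σ⁻¹μ = [-0.7709  0.6784  7.6146  1.1792  4.7896  1.2409  2.5162]
h=Σ⁻¹𝟙 = [8.9198  13.5813  38.4009  15.3564  26.6197  12.5721  21.8943]
a=μᵀg=2.772601  b=𝟙ᵀg=17.247966  c=𝟙ᵀh=137.344624  D=ac−b²=83.309511
λ₁=(c·0.161−b)/D = (137.344624·0.161−17.247966)/83.309511 = 0.058391
λ₂=(a−b·0.161)/D = (2.772601−17.247966·0.161)/83.309511 = -0.000052
w* = 0.058391·g + -0.000052·h:
  w_0 = 0.058391·-0.7709 + -0.000052·8.9198 = -0.0455  (Nike)
  w_1 = 0.058391·0.6784 + -0.000052·13.5813 = 0.0389  (JPMorgan)
  w_2 = 0.058391·7.6146 + -0.000052·38.4009 = 0.4426  (Chevron)
  w_3 = 0.058391·1.1792 + -0.000052·15.3564 = 0.0681  (Tesla)
  w_4 = 0.058391·4.7896 + -0.000052·26.6197 = 0.2783  (Qualcomm)
  w_5 = 0.058391·1.2409 + -0.000052·12.5721 = 0.0718  (Unilever)
  w_6 = 0.058391·2.5162 + -0.000052·21.8943 = 0.1458  (GE)
Σw_i=1.0000  μᵀw=0.1610
σ²=wᵀΣw=λ₁·μ_p+λ₂ = 0.058391·0.161 + -0.000052 = 0.009349 ≈ 0.0093


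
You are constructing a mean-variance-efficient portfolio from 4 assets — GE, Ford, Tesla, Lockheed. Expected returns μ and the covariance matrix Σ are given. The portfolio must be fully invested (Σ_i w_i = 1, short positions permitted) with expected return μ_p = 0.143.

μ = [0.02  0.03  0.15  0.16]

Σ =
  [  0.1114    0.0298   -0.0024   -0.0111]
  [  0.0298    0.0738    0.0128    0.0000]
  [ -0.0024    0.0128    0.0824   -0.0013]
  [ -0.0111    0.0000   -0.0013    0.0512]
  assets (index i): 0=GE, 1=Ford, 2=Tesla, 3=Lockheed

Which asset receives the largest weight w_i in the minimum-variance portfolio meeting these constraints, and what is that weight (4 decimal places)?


Lockheed (0.5728)

p=Σ⁻¹μ = [0.5942  -0.1657  1.9155  3.3025]
q=Σ⁻¹𝟙 = [9.3194  7.7850  11.5427  21.8448]
a=μᵀp=0.822635  b=𝟙ᵀp=5.646501  c=𝟙ᵀq=50.491887  D=ac−b²=9.653439
λ₁=(c·0.143−b)/D = (50.491887·0.143−5.646501)/9.653439 = 0.163034
λ₂=(a−b·0.143)/D = (0.822635−5.646501·0.143)/9.653439 = 0.001573
w* = 0.163034·p + 0.001573·q:
  w_0 = 0.163034·0.5942 + 0.001573·9.3194 = 0.1115  (GE)
  w_1 = 0.163034·-0.1657 + 0.001573·7.7850 = -0.0148  (Ford)
  w_2 = 0.163034·1.9155 + 0.001573·11.5427 = 0.3305  (Tesla)
  w_3 = 0.163034·3.3025 + 0.001573·21.8448 = 0.5728  (Lockheed)
Σw_i=1.0000  μᵀw=0.1430
σ²=wᵀΣw=λ₁·μ_p+λ₂ = 0.163034·0.143 + 0.001573 = 0.024887 ≈ 0.0249


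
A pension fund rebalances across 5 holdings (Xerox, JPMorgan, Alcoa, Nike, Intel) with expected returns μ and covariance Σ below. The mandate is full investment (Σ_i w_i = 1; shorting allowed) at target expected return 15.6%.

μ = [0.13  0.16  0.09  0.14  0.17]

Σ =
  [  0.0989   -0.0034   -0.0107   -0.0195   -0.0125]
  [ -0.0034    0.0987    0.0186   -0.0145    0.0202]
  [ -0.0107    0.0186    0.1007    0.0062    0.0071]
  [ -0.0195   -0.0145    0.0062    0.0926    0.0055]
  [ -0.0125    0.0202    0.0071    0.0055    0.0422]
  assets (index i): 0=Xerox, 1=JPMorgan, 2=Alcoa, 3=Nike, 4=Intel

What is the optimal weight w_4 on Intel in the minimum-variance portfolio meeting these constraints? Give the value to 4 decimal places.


p=Σ⁻¹μ = [2.2702  1.0888  0.5463  1.8957  3.8407]
q=Σ⁻¹𝟙 = [16.6969  6.5846  8.0811  13.4763  22.3746]
a=μᵀp=1.436829  b=𝟙ᵀp=9.641795  c=𝟙ᵀq=67.213514  D=ac−b²=3.610127
λ₁=(c·0.156−b)/D = (67.213514·0.156−9.641795)/3.610127 = 0.233652
λ₂=(a−b·0.156)/D = (1.436829−9.641795·0.156)/3.610127 = -0.018639
w* = 0.233652·p + -0.018639·q:
  w_0 = 0.233652·2.2702 + -0.018639·16.6969 = 0.2192  (Xerox)
  w_1 = 0.233652·1.0888 + -0.018639·6.5846 = 0.1317  (JPMorgan)
  w_2 = 0.233652·0.5463 + -0.018639·8.0811 = -0.0230  (Alcoa)
  w_3 = 0.233652·1.8957 + -0.018639·13.4763 = 0.1918  (Nike)
  w_4 = 0.233652·3.8407 + -0.018639·22.3746 = 0.4803  (Intel)
Σw_i=1.0000  μᵀw=0.1560
σ²=wᵀΣw=λ₁·μ_p+λ₂ = 0.233652·0.156 + -0.018639 = 0.017810 ≈ 0.0178

0.4803


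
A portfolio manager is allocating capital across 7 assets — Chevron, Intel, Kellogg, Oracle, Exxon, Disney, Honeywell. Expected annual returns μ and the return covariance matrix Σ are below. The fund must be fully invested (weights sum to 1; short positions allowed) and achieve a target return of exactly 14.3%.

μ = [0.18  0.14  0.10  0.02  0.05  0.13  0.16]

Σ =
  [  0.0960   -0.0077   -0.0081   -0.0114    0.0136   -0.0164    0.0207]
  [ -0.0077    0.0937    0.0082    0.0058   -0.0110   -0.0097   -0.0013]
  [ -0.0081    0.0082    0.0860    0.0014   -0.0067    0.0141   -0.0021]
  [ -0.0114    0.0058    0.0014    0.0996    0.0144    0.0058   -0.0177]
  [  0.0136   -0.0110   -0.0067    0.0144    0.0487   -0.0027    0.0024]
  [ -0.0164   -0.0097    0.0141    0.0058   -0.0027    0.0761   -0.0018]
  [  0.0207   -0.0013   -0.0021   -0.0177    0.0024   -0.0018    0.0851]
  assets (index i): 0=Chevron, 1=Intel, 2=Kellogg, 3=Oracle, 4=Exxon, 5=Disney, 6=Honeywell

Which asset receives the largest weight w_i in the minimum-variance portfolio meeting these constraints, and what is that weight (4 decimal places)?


g=Σ⁻¹μ = [2.0688  1.9368  0.9069  0.3078  0.9720  2.2798  1.5137]
h=Σ⁻¹𝟙 = [10.9070  14.2546  10.4090  8.4867  19.9536  15.7033  11.1070]
a=μᵀg=1.327549  b=𝟙ᵀg=9.985774  c=𝟙ᵀh=90.821227  D=ac−b²=20.853958
λ₁=(c·0.143−b)/D = (90.821227·0.143−9.985774)/20.853958 = 0.143937
λ₂=(a−b·0.143)/D = (1.327549−9.985774·0.143)/20.853958 = -0.004815
w* = 0.143937·g + -0.004815·h:
  w_0 = 0.143937·2.0688 + -0.004815·10.9070 = 0.2453  (Chevron)
  w_1 = 0.143937·1.9368 + -0.004815·14.2546 = 0.2101  (Intel)
  w_2 = 0.143937·0.9069 + -0.004815·10.4090 = 0.0804  (Kellogg)
  w_3 = 0.143937·0.3078 + -0.004815·8.4867 = 0.0034  (Oracle)
  w_4 = 0.143937·0.9720 + -0.004815·19.9536 = 0.0438  (Exxon)
  w_5 = 0.143937·2.2798 + -0.004815·15.7033 = 0.2525  (Disney)
  w_6 = 0.143937·1.5137 + -0.004815·11.1070 = 0.1644  (Honeywell)
Σw_i=1.0000  μᵀw=0.1430
σ²=wᵀΣw=λ₁·μ_p+λ₂ = 0.143937·0.143 + -0.004815 = 0.015768 ≈ 0.0158

Disney (0.2525)


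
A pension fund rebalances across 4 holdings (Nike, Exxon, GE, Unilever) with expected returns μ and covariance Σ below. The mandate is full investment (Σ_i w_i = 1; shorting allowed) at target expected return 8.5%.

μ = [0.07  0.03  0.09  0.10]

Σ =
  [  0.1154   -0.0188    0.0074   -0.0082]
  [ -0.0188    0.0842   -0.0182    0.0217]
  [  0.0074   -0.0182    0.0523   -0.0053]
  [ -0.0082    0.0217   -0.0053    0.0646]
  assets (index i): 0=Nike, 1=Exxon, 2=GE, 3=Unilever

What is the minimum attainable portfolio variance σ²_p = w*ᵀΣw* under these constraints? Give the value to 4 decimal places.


u=Σ⁻¹μ = [0.6796  0.5153  1.9685  1.6226]
v=Σ⁻¹𝟙 = [10.6685  16.1074  24.5782  13.4399]
a=μᵀu=0.402458  b=𝟙ᵀu=4.786044  c=𝟙ᵀv=64.794022  D=ac−b²=3.170662
λ₁=(c·0.085−b)/D = (64.794022·0.085−4.786044)/3.170662 = 0.227539
λ₂=(a−b·0.085)/D = (0.402458−4.786044·0.085)/3.170662 = -0.001374
w* = 0.227539·u + -0.001374·v:
  w_0 = 0.227539·0.6796 + -0.001374·10.6685 = 0.1400  (Nike)
  w_1 = 0.227539·0.5153 + -0.001374·16.1074 = 0.0951  (Exxon)
  w_2 = 0.227539·1.9685 + -0.001374·24.5782 = 0.4141  (GE)
  w_3 = 0.227539·1.6226 + -0.001374·13.4399 = 0.3508  (Unilever)
Σw_i=1.0000  μᵀw=0.0850
σ²=wᵀΣw=λ₁·μ_p+λ₂ = 0.227539·0.085 + -0.001374 = 0.017967 ≈ 0.0180

0.0180


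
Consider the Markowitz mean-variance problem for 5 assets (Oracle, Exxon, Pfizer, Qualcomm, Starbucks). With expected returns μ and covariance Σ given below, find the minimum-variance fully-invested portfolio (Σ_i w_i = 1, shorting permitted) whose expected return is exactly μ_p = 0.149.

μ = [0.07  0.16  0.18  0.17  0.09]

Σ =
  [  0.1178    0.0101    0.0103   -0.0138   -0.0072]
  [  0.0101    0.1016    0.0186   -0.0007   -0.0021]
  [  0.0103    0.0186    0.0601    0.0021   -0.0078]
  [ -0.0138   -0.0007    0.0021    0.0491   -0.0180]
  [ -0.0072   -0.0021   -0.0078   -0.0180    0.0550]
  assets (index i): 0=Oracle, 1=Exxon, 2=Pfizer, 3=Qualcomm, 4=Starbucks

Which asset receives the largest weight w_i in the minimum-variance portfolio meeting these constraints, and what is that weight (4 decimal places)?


Qualcomm (0.3869)

x=Σ⁻¹μ = [1.0908  1.0684  2.8035  5.0876  3.8826]
y=Σ⁻¹𝟙 = [12.8459  6.6721  15.5399  35.8977  34.0704]
a=μᵀx=1.966257  b=𝟙ᵀx=13.932886  c=𝟙ᵀy=105.026052  D=ac−b²=12.382891
λ₁=(c·0.149−b)/D = (105.026052·0.149−13.932886)/12.382891 = 0.138578
λ₂=(a−b·0.149)/D = (1.966257−13.932886·0.149)/12.382891 = -0.008862
w* = 0.138578·x + -0.008862·y:
  w_0 = 0.138578·1.0908 + -0.008862·12.8459 = 0.0373  (Oracle)
  w_1 = 0.138578·1.0684 + -0.008862·6.6721 = 0.0889  (Exxon)
  w_2 = 0.138578·2.8035 + -0.008862·15.5399 = 0.2508  (Pfizer)
  w_3 = 0.138578·5.0876 + -0.008862·35.8977 = 0.3869  (Qualcomm)
  w_4 = 0.138578·3.8826 + -0.008862·34.0704 = 0.2361  (Starbucks)
Σw_i=1.0000  μᵀw=0.1490
σ²=wᵀΣw=λ₁·μ_p+λ₂ = 0.138578·0.149 + -0.008862 = 0.011786 ≈ 0.0118


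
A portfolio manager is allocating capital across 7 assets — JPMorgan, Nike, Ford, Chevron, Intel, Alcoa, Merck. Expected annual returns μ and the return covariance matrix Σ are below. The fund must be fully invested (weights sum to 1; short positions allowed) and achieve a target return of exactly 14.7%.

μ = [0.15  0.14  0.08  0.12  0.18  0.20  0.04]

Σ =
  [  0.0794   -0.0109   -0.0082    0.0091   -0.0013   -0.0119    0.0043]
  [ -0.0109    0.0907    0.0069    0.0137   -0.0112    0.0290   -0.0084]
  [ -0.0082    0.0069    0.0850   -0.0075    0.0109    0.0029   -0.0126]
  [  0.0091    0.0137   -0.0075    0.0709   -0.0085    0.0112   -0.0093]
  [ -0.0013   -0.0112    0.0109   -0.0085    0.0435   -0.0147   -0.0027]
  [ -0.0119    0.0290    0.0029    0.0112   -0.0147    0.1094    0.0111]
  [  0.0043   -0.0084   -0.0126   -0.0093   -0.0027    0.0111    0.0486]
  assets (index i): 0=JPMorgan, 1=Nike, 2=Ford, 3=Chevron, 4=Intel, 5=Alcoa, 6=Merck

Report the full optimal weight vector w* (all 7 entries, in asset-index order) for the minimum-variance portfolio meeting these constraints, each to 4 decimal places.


u=Σ⁻¹μ = [2.3294  1.6688  0.5629  1.6285  5.5942  2.0878  1.1969]
v=Σ⁻¹𝟙 = [13.6746  13.4894  13.6951  17.7180  30.7492  6.0688  28.9610]
a=μᵀu=2.295884  b=𝟙ᵀu=15.068519  c=𝟙ᵀv=124.356038  D=ac−b²=58.446742
λ₁=(c·0.147−b)/D = (124.356038·0.147−15.068519)/58.446742 = 0.054953
λ₂=(a−b·0.147)/D = (2.295884−15.068519·0.147)/58.446742 = 0.001383
w* = 0.054953·u + 0.001383·v:
  w_0 = 0.054953·2.3294 + 0.001383·13.6746 = 0.1469  (JPMorgan)
  w_1 = 0.054953·1.6688 + 0.001383·13.4894 = 0.1104  (Nike)
  w_2 = 0.054953·0.5629 + 0.001383·13.6951 = 0.0499  (Ford)
  w_3 = 0.054953·1.6285 + 0.001383·17.7180 = 0.1140  (Chevron)
  w_4 = 0.054953·5.5942 + 0.001383·30.7492 = 0.3499  (Intel)
  w_5 = 0.054953·2.0878 + 0.001383·6.0688 = 0.1231  (Alcoa)
  w_6 = 0.054953·1.1969 + 0.001383·28.9610 = 0.1058  (Merck)
Σw_i=1.0000  μᵀw=0.1470
σ²=wᵀΣw=λ₁·μ_p+λ₂ = 0.054953·0.147 + 0.001383 = 0.009461 ≈ 0.0095

0.1469  0.1104  0.0499  0.1140  0.3499  0.1231  0.1058


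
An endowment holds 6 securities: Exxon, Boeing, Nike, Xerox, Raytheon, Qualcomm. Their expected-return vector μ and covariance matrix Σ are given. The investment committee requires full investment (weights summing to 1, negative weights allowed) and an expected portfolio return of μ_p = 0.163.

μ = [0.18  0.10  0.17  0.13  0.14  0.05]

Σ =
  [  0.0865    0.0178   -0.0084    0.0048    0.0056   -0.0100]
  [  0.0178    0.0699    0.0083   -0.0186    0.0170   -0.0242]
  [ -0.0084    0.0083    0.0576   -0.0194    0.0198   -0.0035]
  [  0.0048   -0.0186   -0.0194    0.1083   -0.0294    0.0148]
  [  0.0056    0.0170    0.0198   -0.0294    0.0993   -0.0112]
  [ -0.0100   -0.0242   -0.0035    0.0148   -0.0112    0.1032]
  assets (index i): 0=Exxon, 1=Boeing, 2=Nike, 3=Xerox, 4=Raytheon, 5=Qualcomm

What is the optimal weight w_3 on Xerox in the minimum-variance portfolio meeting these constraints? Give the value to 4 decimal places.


x=Σ⁻¹μ = [2.1102  1.0677  3.4758  2.1011  1.1363  0.8792]
y=Σ⁻¹𝟙 = [10.2939  16.1257  19.5356  15.5983  9.0169  13.8730]
a=μᵀx=1.553683  b=𝟙ᵀx=10.770335  c=𝟙ᵀy=84.443496  D=ac−b²=15.198286
λ₁=(c·0.163−b)/D = (84.443496·0.163−10.770335)/15.198286 = 0.196993
λ₂=(a−b·0.163)/D = (1.553683−10.770335·0.163)/15.198286 = -0.013283
w* = 0.196993·x + -0.013283·y:
  w_0 = 0.196993·2.1102 + -0.013283·10.2939 = 0.2790  (Exxon)
  w_1 = 0.196993·1.0677 + -0.013283·16.1257 = -0.0039  (Boeing)
  w_2 = 0.196993·3.4758 + -0.013283·19.5356 = 0.4252  (Nike)
  w_3 = 0.196993·2.1011 + -0.013283·15.5983 = 0.2067  (Xerox)
  w_4 = 0.196993·1.1363 + -0.013283·9.0169 = 0.1041  (Raytheon)
  w_5 = 0.196993·0.8792 + -0.013283·13.8730 = -0.0111  (Qualcomm)
Σw_i=1.0000  μᵀw=0.1630
σ²=wᵀΣw=λ₁·μ_p+λ₂ = 0.196993·0.163 + -0.013283 = 0.018827 ≈ 0.0188

0.2067


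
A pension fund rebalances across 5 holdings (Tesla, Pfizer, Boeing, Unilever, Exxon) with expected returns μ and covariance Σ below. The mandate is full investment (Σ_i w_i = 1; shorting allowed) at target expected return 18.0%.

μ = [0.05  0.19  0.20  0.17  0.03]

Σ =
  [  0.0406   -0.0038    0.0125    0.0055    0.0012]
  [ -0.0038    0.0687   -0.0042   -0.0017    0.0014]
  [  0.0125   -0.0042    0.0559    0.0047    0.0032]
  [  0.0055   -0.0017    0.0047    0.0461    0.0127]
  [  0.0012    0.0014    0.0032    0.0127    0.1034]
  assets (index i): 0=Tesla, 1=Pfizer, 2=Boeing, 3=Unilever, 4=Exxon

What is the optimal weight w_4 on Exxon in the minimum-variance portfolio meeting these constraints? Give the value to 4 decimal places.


x=Σ⁻¹μ = [-0.0390  3.0730  3.5378  3.5258  -0.2936]
y=Σ⁻¹𝟙 = [19.7411  16.7161  12.9336  16.7736  6.7553]
a=μᵀx=1.880057  b=𝟙ᵀx=9.804005  c=𝟙ᵀy=72.919699  D=ac−b²=40.974637
λ₁=(c·0.180−b)/D = (72.919699·0.180−9.804005)/40.974637 = 0.081063
λ₂=(a−b·0.180)/D = (1.880057−9.804005·0.180)/40.974637 = 0.002815
w* = 0.081063·x + 0.002815·y:
  w_0 = 0.081063·-0.0390 + 0.002815·19.7411 = 0.0524  (Tesla)
  w_1 = 0.081063·3.0730 + 0.002815·16.7161 = 0.2962  (Pfizer)
  w_2 = 0.081063·3.5378 + 0.002815·12.9336 = 0.3232  (Boeing)
  w_3 = 0.081063·3.5258 + 0.002815·16.7736 = 0.3330  (Unilever)
  w_4 = 0.081063·-0.2936 + 0.002815·6.7553 = -0.0048  (Exxon)
Σw_i=1.0000  μᵀw=0.1800
σ²=wᵀΣw=λ₁·μ_p+λ₂ = 0.081063·0.180 + 0.002815 = 0.017406 ≈ 0.0174

-0.0048


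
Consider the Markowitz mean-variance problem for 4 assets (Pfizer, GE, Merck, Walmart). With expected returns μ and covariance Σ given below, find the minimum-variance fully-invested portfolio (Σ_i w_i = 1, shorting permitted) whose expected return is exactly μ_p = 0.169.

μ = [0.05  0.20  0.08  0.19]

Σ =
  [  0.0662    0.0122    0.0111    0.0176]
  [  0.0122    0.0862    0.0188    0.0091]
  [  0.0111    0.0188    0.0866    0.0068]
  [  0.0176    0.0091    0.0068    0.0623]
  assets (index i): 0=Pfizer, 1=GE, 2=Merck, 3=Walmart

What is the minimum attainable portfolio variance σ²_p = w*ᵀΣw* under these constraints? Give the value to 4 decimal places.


x=Σ⁻¹μ = [-0.4240  2.0108  0.3185  2.8411]
y=Σ⁻¹𝟙 = [9.3860  7.3501  7.8481  11.4696]
a=μᵀx=0.946244  b=𝟙ᵀx=4.746373  c=𝟙ᵀy=36.053657  D=ac−b²=11.587501
λ₁=(c·0.169−b)/D = (36.053657·0.169−4.746373)/11.587501 = 0.116220
λ₂=(a−b·0.169)/D = (0.946244−4.746373·0.169)/11.587501 = 0.012436
w* = 0.116220·x + 0.012436·y:
  w_0 = 0.116220·-0.4240 + 0.012436·9.3860 = 0.0674  (Pfizer)
  w_1 = 0.116220·2.0108 + 0.012436·7.3501 = 0.3251  (GE)
  w_2 = 0.116220·0.3185 + 0.012436·7.8481 = 0.1346  (Merck)
  w_3 = 0.116220·2.8411 + 0.012436·11.4696 = 0.4728  (Walmart)
Σw_i=1.0000  μᵀw=0.1690
σ²=wᵀΣw=λ₁·μ_p+λ₂ = 0.116220·0.169 + 0.012436 = 0.032078 ≈ 0.0321

0.0321


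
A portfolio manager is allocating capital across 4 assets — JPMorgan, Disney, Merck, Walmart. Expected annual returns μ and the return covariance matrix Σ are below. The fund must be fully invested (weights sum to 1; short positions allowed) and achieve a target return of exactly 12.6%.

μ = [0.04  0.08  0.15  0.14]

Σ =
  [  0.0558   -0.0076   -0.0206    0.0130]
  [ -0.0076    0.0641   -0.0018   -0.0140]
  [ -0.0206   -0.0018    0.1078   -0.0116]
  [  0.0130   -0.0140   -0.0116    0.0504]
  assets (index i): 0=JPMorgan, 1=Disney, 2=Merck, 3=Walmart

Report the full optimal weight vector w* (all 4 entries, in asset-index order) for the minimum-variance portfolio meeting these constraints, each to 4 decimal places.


0.0220  0.2385  0.2507  0.4888

p=Σ⁻¹μ = [0.9099  2.2009  1.9908  3.6126]
q=Σ⁻¹𝟙 = [21.4981  24.0179  16.4493  24.7537]
a=μᵀp=1.016862  b=𝟙ᵀp=8.714271  c=𝟙ᵀq=86.719000  D=ac−b²=12.242727
λ₁=(c·0.126−b)/D = (86.719000·0.126−8.714271)/12.242727 = 0.180705
λ₂=(a−b·0.126)/D = (1.016862−8.714271·0.126)/12.242727 = -0.006627
w* = 0.180705·p + -0.006627·q:
  w_0 = 0.180705·0.9099 + -0.006627·21.4981 = 0.0220  (JPMorgan)
  w_1 = 0.180705·2.2009 + -0.006627·24.0179 = 0.2385  (Disney)
  w_2 = 0.180705·1.9908 + -0.006627·16.4493 = 0.2507  (Merck)
  w_3 = 0.180705·3.6126 + -0.006627·24.7537 = 0.4888  (Walmart)
Σw_i=1.0000  μᵀw=0.1260
σ²=wᵀΣw=λ₁·μ_p+λ₂ = 0.180705·0.126 + -0.006627 = 0.016142 ≈ 0.0161


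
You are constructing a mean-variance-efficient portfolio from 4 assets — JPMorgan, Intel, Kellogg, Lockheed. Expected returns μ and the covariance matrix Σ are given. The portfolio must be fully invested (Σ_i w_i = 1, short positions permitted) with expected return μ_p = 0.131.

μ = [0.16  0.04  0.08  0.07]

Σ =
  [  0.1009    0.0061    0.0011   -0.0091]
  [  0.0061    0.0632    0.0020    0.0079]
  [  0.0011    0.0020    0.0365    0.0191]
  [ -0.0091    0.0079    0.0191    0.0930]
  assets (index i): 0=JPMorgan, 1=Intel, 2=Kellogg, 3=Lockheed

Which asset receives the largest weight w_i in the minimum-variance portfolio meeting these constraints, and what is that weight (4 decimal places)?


JPMorgan (0.5906)

u=Σ⁻¹μ = [1.5883  0.3588  1.8655  0.4945]
v=Σ⁻¹𝟙 = [9.3580  13.4643  23.3831  5.7223]
a=μᵀu=0.452333  b=𝟙ᵀu=4.307053  c=𝟙ᵀv=51.927632  D=ac−b²=4.937860
λ₁=(c·0.131−b)/D = (51.927632·0.131−4.307053)/4.937860 = 0.505374
λ₂=(a−b·0.131)/D = (0.452333−4.307053·0.131)/4.937860 = -0.022660
w* = 0.505374·u + -0.022660·v:
  w_0 = 0.505374·1.5883 + -0.022660·9.3580 = 0.5906  (JPMorgan)
  w_1 = 0.505374·0.3588 + -0.022660·13.4643 = -0.1238  (Intel)
  w_2 = 0.505374·1.8655 + -0.022660·23.3831 = 0.4129  (Kellogg)
  w_3 = 0.505374·0.4945 + -0.022660·5.7223 = 0.1202  (Lockheed)
Σw_i=1.0000  μᵀw=0.1310
σ²=wᵀΣw=λ₁·μ_p+λ₂ = 0.505374·0.131 + -0.022660 = 0.043544 ≈ 0.0435
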